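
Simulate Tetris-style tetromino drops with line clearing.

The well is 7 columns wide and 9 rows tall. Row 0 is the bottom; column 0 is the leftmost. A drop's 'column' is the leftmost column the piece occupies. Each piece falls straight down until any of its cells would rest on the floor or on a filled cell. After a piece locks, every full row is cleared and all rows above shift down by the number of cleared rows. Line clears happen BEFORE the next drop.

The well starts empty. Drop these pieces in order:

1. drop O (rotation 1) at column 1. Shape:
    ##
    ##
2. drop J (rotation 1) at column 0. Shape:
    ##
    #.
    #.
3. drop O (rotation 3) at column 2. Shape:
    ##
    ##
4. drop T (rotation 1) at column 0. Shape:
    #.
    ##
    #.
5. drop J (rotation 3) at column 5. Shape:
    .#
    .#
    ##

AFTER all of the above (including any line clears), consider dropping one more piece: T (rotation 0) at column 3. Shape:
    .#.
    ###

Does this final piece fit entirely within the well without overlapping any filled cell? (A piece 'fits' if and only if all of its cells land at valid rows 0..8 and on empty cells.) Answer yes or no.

Drop 1: O rot1 at col 1 lands with bottom-row=0; cleared 0 line(s) (total 0); column heights now [0 2 2 0 0 0 0], max=2
Drop 2: J rot1 at col 0 lands with bottom-row=0; cleared 0 line(s) (total 0); column heights now [3 3 2 0 0 0 0], max=3
Drop 3: O rot3 at col 2 lands with bottom-row=2; cleared 0 line(s) (total 0); column heights now [3 3 4 4 0 0 0], max=4
Drop 4: T rot1 at col 0 lands with bottom-row=3; cleared 0 line(s) (total 0); column heights now [6 5 4 4 0 0 0], max=6
Drop 5: J rot3 at col 5 lands with bottom-row=0; cleared 0 line(s) (total 0); column heights now [6 5 4 4 0 1 3], max=6
Test piece T rot0 at col 3 (width 3): heights before test = [6 5 4 4 0 1 3]; fits = True

Answer: yes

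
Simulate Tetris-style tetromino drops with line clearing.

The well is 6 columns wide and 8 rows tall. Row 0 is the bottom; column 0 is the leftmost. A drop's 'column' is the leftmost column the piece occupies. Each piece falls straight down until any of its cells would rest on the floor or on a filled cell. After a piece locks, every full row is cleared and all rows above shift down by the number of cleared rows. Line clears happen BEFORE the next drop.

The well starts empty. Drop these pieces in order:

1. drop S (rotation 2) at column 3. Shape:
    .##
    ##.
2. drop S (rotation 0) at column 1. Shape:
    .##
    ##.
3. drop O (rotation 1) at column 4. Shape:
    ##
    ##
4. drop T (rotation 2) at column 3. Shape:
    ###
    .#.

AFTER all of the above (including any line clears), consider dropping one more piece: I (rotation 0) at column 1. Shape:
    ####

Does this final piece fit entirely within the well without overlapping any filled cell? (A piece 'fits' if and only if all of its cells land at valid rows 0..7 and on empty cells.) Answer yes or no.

Drop 1: S rot2 at col 3 lands with bottom-row=0; cleared 0 line(s) (total 0); column heights now [0 0 0 1 2 2], max=2
Drop 2: S rot0 at col 1 lands with bottom-row=0; cleared 0 line(s) (total 0); column heights now [0 1 2 2 2 2], max=2
Drop 3: O rot1 at col 4 lands with bottom-row=2; cleared 0 line(s) (total 0); column heights now [0 1 2 2 4 4], max=4
Drop 4: T rot2 at col 3 lands with bottom-row=4; cleared 0 line(s) (total 0); column heights now [0 1 2 6 6 6], max=6
Test piece I rot0 at col 1 (width 4): heights before test = [0 1 2 6 6 6]; fits = True

Answer: yes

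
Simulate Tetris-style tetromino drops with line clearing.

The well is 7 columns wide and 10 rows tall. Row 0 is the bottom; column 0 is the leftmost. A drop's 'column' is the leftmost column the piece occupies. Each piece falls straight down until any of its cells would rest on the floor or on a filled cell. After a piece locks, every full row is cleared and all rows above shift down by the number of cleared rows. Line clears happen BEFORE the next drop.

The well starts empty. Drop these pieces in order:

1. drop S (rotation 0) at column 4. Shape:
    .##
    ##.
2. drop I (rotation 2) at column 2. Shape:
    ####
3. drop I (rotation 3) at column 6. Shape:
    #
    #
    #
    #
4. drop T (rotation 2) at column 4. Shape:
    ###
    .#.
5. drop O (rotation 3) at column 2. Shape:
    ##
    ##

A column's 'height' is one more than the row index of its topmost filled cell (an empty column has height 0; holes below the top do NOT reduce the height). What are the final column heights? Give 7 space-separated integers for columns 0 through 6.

Answer: 0 0 5 5 7 7 7

Derivation:
Drop 1: S rot0 at col 4 lands with bottom-row=0; cleared 0 line(s) (total 0); column heights now [0 0 0 0 1 2 2], max=2
Drop 2: I rot2 at col 2 lands with bottom-row=2; cleared 0 line(s) (total 0); column heights now [0 0 3 3 3 3 2], max=3
Drop 3: I rot3 at col 6 lands with bottom-row=2; cleared 0 line(s) (total 0); column heights now [0 0 3 3 3 3 6], max=6
Drop 4: T rot2 at col 4 lands with bottom-row=5; cleared 0 line(s) (total 0); column heights now [0 0 3 3 7 7 7], max=7
Drop 5: O rot3 at col 2 lands with bottom-row=3; cleared 0 line(s) (total 0); column heights now [0 0 5 5 7 7 7], max=7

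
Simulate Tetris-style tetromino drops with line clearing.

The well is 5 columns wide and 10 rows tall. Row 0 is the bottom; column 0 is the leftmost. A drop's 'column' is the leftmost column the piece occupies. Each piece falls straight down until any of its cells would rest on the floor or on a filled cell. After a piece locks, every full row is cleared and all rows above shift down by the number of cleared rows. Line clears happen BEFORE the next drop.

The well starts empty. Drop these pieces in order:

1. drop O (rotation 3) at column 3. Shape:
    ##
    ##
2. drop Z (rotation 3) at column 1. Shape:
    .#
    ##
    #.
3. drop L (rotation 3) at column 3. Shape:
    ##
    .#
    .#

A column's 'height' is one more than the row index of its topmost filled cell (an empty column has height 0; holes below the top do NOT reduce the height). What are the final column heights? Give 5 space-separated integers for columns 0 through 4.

Answer: 0 2 3 5 5

Derivation:
Drop 1: O rot3 at col 3 lands with bottom-row=0; cleared 0 line(s) (total 0); column heights now [0 0 0 2 2], max=2
Drop 2: Z rot3 at col 1 lands with bottom-row=0; cleared 0 line(s) (total 0); column heights now [0 2 3 2 2], max=3
Drop 3: L rot3 at col 3 lands with bottom-row=2; cleared 0 line(s) (total 0); column heights now [0 2 3 5 5], max=5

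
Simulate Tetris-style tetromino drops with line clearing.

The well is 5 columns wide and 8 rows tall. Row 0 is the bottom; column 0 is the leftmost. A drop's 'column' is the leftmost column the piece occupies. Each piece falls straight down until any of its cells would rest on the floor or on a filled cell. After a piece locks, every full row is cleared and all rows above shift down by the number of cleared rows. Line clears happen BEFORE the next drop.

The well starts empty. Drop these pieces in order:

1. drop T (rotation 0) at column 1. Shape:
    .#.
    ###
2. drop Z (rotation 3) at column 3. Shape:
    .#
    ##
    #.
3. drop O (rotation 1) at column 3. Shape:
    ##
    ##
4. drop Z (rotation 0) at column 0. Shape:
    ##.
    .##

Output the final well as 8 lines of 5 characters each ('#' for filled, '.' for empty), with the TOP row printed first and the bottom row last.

Drop 1: T rot0 at col 1 lands with bottom-row=0; cleared 0 line(s) (total 0); column heights now [0 1 2 1 0], max=2
Drop 2: Z rot3 at col 3 lands with bottom-row=1; cleared 0 line(s) (total 0); column heights now [0 1 2 3 4], max=4
Drop 3: O rot1 at col 3 lands with bottom-row=4; cleared 0 line(s) (total 0); column heights now [0 1 2 6 6], max=6
Drop 4: Z rot0 at col 0 lands with bottom-row=2; cleared 0 line(s) (total 0); column heights now [4 4 3 6 6], max=6

Answer: .....
.....
...##
...##
##..#
.####
..##.
.###.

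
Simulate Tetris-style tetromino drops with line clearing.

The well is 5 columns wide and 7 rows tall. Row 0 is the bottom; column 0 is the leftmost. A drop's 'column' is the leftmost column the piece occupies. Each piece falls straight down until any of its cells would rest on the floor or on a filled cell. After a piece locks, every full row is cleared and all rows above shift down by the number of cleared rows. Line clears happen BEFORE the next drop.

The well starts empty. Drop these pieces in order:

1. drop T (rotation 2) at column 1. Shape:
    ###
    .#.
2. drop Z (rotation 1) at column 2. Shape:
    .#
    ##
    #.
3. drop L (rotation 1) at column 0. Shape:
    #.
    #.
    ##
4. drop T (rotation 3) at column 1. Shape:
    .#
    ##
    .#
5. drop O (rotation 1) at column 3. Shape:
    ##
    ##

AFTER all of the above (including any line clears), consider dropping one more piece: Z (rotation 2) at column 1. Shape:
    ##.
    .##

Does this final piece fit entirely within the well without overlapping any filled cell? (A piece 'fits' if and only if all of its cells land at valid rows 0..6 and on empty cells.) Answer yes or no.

Answer: no

Derivation:
Drop 1: T rot2 at col 1 lands with bottom-row=0; cleared 0 line(s) (total 0); column heights now [0 2 2 2 0], max=2
Drop 2: Z rot1 at col 2 lands with bottom-row=2; cleared 0 line(s) (total 0); column heights now [0 2 4 5 0], max=5
Drop 3: L rot1 at col 0 lands with bottom-row=2; cleared 0 line(s) (total 0); column heights now [5 3 4 5 0], max=5
Drop 4: T rot3 at col 1 lands with bottom-row=4; cleared 0 line(s) (total 0); column heights now [5 6 7 5 0], max=7
Drop 5: O rot1 at col 3 lands with bottom-row=5; cleared 0 line(s) (total 0); column heights now [5 6 7 7 7], max=7
Test piece Z rot2 at col 1 (width 3): heights before test = [5 6 7 7 7]; fits = False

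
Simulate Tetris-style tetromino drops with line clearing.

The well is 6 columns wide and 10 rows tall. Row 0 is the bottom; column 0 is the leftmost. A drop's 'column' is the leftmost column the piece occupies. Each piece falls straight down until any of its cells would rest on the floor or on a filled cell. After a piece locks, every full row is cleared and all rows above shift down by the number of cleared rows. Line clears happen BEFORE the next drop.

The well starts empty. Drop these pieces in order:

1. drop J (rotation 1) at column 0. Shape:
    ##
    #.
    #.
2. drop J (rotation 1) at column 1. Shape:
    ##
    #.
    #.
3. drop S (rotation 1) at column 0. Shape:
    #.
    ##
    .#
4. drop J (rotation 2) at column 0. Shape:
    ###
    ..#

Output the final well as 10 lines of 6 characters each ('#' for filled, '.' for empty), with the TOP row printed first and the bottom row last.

Answer: ###...
#.#...
##....
.#....
.##...
.#....
.#....
##....
#.....
#.....

Derivation:
Drop 1: J rot1 at col 0 lands with bottom-row=0; cleared 0 line(s) (total 0); column heights now [3 3 0 0 0 0], max=3
Drop 2: J rot1 at col 1 lands with bottom-row=3; cleared 0 line(s) (total 0); column heights now [3 6 6 0 0 0], max=6
Drop 3: S rot1 at col 0 lands with bottom-row=6; cleared 0 line(s) (total 0); column heights now [9 8 6 0 0 0], max=9
Drop 4: J rot2 at col 0 lands with bottom-row=8; cleared 0 line(s) (total 0); column heights now [10 10 10 0 0 0], max=10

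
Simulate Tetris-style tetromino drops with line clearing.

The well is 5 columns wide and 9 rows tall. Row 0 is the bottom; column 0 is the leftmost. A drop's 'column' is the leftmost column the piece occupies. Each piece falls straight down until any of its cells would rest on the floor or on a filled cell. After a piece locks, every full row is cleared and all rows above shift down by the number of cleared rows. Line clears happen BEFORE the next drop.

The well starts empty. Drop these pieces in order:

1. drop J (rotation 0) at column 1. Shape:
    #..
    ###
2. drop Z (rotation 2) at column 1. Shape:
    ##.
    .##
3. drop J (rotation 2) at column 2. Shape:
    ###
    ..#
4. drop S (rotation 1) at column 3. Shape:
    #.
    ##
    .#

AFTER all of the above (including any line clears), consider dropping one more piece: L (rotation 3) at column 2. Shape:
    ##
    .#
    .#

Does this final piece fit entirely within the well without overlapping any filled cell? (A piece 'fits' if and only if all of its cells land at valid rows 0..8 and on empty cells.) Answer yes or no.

Drop 1: J rot0 at col 1 lands with bottom-row=0; cleared 0 line(s) (total 0); column heights now [0 2 1 1 0], max=2
Drop 2: Z rot2 at col 1 lands with bottom-row=1; cleared 0 line(s) (total 0); column heights now [0 3 3 2 0], max=3
Drop 3: J rot2 at col 2 lands with bottom-row=2; cleared 0 line(s) (total 0); column heights now [0 3 4 4 4], max=4
Drop 4: S rot1 at col 3 lands with bottom-row=4; cleared 0 line(s) (total 0); column heights now [0 3 4 7 6], max=7
Test piece L rot3 at col 2 (width 2): heights before test = [0 3 4 7 6]; fits = False

Answer: no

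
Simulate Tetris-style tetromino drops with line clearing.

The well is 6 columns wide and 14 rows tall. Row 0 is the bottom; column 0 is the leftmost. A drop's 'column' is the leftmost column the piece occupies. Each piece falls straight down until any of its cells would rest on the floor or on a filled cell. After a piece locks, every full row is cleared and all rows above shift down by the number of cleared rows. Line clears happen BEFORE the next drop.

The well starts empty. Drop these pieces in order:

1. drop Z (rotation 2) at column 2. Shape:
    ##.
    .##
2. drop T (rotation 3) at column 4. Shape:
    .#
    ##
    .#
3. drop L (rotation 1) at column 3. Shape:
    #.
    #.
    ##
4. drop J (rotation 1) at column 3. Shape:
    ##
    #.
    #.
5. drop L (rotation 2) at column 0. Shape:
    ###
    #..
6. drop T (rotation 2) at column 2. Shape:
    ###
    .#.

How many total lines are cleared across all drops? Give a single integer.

Drop 1: Z rot2 at col 2 lands with bottom-row=0; cleared 0 line(s) (total 0); column heights now [0 0 2 2 1 0], max=2
Drop 2: T rot3 at col 4 lands with bottom-row=0; cleared 0 line(s) (total 0); column heights now [0 0 2 2 2 3], max=3
Drop 3: L rot1 at col 3 lands with bottom-row=2; cleared 0 line(s) (total 0); column heights now [0 0 2 5 3 3], max=5
Drop 4: J rot1 at col 3 lands with bottom-row=5; cleared 0 line(s) (total 0); column heights now [0 0 2 8 8 3], max=8
Drop 5: L rot2 at col 0 lands with bottom-row=1; cleared 1 line(s) (total 1); column heights now [2 0 2 7 7 2], max=7
Drop 6: T rot2 at col 2 lands with bottom-row=7; cleared 0 line(s) (total 1); column heights now [2 0 9 9 9 2], max=9

Answer: 1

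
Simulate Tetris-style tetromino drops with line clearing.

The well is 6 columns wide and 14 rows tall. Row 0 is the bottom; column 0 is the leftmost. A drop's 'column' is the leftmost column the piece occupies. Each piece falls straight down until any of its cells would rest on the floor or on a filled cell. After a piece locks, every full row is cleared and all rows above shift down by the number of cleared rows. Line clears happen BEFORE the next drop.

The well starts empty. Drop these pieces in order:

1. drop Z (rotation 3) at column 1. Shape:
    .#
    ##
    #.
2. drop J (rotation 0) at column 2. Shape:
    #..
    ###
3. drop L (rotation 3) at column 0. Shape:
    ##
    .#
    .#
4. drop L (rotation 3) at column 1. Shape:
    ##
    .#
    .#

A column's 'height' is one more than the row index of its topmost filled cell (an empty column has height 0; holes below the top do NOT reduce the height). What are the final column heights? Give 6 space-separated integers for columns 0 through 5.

Drop 1: Z rot3 at col 1 lands with bottom-row=0; cleared 0 line(s) (total 0); column heights now [0 2 3 0 0 0], max=3
Drop 2: J rot0 at col 2 lands with bottom-row=3; cleared 0 line(s) (total 0); column heights now [0 2 5 4 4 0], max=5
Drop 3: L rot3 at col 0 lands with bottom-row=2; cleared 0 line(s) (total 0); column heights now [5 5 5 4 4 0], max=5
Drop 4: L rot3 at col 1 lands with bottom-row=5; cleared 0 line(s) (total 0); column heights now [5 8 8 4 4 0], max=8

Answer: 5 8 8 4 4 0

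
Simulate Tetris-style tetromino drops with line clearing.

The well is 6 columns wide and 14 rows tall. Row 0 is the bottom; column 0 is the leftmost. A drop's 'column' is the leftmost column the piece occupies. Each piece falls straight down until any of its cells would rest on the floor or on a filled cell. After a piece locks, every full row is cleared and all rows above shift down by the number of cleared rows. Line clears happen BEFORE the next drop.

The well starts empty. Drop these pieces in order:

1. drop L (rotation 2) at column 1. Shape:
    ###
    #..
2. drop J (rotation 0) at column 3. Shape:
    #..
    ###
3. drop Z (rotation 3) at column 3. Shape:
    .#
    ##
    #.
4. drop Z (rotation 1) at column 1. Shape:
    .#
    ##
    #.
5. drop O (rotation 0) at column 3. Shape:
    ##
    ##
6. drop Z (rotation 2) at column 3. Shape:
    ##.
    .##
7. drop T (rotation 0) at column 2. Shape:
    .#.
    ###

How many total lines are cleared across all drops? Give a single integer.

Drop 1: L rot2 at col 1 lands with bottom-row=0; cleared 0 line(s) (total 0); column heights now [0 2 2 2 0 0], max=2
Drop 2: J rot0 at col 3 lands with bottom-row=2; cleared 0 line(s) (total 0); column heights now [0 2 2 4 3 3], max=4
Drop 3: Z rot3 at col 3 lands with bottom-row=4; cleared 0 line(s) (total 0); column heights now [0 2 2 6 7 3], max=7
Drop 4: Z rot1 at col 1 lands with bottom-row=2; cleared 0 line(s) (total 0); column heights now [0 4 5 6 7 3], max=7
Drop 5: O rot0 at col 3 lands with bottom-row=7; cleared 0 line(s) (total 0); column heights now [0 4 5 9 9 3], max=9
Drop 6: Z rot2 at col 3 lands with bottom-row=9; cleared 0 line(s) (total 0); column heights now [0 4 5 11 11 10], max=11
Drop 7: T rot0 at col 2 lands with bottom-row=11; cleared 0 line(s) (total 0); column heights now [0 4 12 13 12 10], max=13

Answer: 0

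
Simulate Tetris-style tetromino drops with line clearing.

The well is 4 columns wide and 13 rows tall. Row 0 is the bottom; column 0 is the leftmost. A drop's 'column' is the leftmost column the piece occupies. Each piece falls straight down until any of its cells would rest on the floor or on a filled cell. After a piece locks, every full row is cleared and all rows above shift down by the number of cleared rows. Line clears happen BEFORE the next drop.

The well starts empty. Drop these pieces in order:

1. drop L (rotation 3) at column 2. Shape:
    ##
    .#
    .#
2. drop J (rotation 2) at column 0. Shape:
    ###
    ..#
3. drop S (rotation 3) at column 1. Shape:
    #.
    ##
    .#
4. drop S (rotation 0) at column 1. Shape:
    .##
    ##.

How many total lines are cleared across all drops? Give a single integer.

Answer: 0

Derivation:
Drop 1: L rot3 at col 2 lands with bottom-row=0; cleared 0 line(s) (total 0); column heights now [0 0 3 3], max=3
Drop 2: J rot2 at col 0 lands with bottom-row=3; cleared 0 line(s) (total 0); column heights now [5 5 5 3], max=5
Drop 3: S rot3 at col 1 lands with bottom-row=5; cleared 0 line(s) (total 0); column heights now [5 8 7 3], max=8
Drop 4: S rot0 at col 1 lands with bottom-row=8; cleared 0 line(s) (total 0); column heights now [5 9 10 10], max=10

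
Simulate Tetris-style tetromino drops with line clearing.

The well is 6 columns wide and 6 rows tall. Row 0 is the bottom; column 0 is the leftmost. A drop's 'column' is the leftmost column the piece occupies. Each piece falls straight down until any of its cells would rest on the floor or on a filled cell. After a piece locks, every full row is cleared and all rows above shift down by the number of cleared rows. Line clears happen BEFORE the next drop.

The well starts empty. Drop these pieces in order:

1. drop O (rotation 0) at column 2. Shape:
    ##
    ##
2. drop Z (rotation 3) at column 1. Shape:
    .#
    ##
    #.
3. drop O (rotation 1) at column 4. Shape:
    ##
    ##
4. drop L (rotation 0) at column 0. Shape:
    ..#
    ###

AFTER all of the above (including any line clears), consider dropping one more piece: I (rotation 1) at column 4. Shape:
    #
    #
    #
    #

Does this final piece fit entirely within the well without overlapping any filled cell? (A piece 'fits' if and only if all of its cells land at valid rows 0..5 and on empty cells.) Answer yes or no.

Answer: yes

Derivation:
Drop 1: O rot0 at col 2 lands with bottom-row=0; cleared 0 line(s) (total 0); column heights now [0 0 2 2 0 0], max=2
Drop 2: Z rot3 at col 1 lands with bottom-row=1; cleared 0 line(s) (total 0); column heights now [0 3 4 2 0 0], max=4
Drop 3: O rot1 at col 4 lands with bottom-row=0; cleared 0 line(s) (total 0); column heights now [0 3 4 2 2 2], max=4
Drop 4: L rot0 at col 0 lands with bottom-row=4; cleared 0 line(s) (total 0); column heights now [5 5 6 2 2 2], max=6
Test piece I rot1 at col 4 (width 1): heights before test = [5 5 6 2 2 2]; fits = True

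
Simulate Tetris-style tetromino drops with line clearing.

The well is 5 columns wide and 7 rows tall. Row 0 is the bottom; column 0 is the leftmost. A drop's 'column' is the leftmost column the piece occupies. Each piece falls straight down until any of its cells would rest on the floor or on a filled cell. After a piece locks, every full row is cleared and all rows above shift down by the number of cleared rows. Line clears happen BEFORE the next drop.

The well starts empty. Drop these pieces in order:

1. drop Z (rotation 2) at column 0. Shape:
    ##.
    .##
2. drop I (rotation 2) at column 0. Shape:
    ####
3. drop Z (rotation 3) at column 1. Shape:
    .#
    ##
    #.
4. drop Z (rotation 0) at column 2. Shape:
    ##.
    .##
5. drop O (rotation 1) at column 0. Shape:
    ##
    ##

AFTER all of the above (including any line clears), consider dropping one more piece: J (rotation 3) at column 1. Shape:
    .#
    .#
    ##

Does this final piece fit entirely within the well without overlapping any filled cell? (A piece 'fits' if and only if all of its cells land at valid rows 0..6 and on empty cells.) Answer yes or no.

Answer: no

Derivation:
Drop 1: Z rot2 at col 0 lands with bottom-row=0; cleared 0 line(s) (total 0); column heights now [2 2 1 0 0], max=2
Drop 2: I rot2 at col 0 lands with bottom-row=2; cleared 0 line(s) (total 0); column heights now [3 3 3 3 0], max=3
Drop 3: Z rot3 at col 1 lands with bottom-row=3; cleared 0 line(s) (total 0); column heights now [3 5 6 3 0], max=6
Drop 4: Z rot0 at col 2 lands with bottom-row=5; cleared 0 line(s) (total 0); column heights now [3 5 7 7 6], max=7
Drop 5: O rot1 at col 0 lands with bottom-row=5; cleared 1 line(s) (total 1); column heights now [6 6 6 6 0], max=6
Test piece J rot3 at col 1 (width 2): heights before test = [6 6 6 6 0]; fits = False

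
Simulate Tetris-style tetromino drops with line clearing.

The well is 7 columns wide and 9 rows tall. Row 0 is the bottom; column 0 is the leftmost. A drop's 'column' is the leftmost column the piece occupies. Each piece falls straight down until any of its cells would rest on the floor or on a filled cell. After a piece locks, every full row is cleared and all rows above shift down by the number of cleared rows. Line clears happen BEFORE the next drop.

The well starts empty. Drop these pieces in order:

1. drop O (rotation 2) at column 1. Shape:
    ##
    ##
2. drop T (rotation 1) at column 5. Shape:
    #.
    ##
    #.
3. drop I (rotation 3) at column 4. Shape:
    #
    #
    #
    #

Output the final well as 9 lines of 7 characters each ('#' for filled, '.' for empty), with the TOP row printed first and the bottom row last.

Drop 1: O rot2 at col 1 lands with bottom-row=0; cleared 0 line(s) (total 0); column heights now [0 2 2 0 0 0 0], max=2
Drop 2: T rot1 at col 5 lands with bottom-row=0; cleared 0 line(s) (total 0); column heights now [0 2 2 0 0 3 2], max=3
Drop 3: I rot3 at col 4 lands with bottom-row=0; cleared 0 line(s) (total 0); column heights now [0 2 2 0 4 3 2], max=4

Answer: .......
.......
.......
.......
.......
....#..
....##.
.##.###
.##.##.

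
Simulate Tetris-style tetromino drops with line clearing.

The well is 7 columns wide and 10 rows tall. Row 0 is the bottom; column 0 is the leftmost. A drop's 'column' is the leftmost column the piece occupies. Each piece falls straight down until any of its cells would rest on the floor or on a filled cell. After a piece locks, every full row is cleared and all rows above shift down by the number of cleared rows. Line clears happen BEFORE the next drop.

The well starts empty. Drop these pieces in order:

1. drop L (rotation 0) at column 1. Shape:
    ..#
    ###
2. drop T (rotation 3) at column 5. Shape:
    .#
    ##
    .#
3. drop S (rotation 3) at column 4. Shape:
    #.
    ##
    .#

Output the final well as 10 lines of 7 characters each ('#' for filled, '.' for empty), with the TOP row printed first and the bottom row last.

Drop 1: L rot0 at col 1 lands with bottom-row=0; cleared 0 line(s) (total 0); column heights now [0 1 1 2 0 0 0], max=2
Drop 2: T rot3 at col 5 lands with bottom-row=0; cleared 0 line(s) (total 0); column heights now [0 1 1 2 0 2 3], max=3
Drop 3: S rot3 at col 4 lands with bottom-row=2; cleared 0 line(s) (total 0); column heights now [0 1 1 2 5 4 3], max=5

Answer: .......
.......
.......
.......
.......
....#..
....##.
.....##
...#.##
.###..#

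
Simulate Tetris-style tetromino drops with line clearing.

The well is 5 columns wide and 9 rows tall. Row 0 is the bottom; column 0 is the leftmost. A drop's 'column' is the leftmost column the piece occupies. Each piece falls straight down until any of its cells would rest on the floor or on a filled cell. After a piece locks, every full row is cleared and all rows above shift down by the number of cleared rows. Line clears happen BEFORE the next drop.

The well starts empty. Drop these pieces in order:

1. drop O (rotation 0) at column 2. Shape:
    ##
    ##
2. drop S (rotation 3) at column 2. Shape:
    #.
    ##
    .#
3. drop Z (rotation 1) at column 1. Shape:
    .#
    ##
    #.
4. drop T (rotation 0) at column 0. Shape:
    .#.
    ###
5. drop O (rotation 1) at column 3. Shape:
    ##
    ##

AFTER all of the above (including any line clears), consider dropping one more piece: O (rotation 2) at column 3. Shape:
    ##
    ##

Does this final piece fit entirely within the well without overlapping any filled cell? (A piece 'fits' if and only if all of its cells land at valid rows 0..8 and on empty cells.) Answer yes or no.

Drop 1: O rot0 at col 2 lands with bottom-row=0; cleared 0 line(s) (total 0); column heights now [0 0 2 2 0], max=2
Drop 2: S rot3 at col 2 lands with bottom-row=2; cleared 0 line(s) (total 0); column heights now [0 0 5 4 0], max=5
Drop 3: Z rot1 at col 1 lands with bottom-row=4; cleared 0 line(s) (total 0); column heights now [0 6 7 4 0], max=7
Drop 4: T rot0 at col 0 lands with bottom-row=7; cleared 0 line(s) (total 0); column heights now [8 9 8 4 0], max=9
Drop 5: O rot1 at col 3 lands with bottom-row=4; cleared 0 line(s) (total 0); column heights now [8 9 8 6 6], max=9
Test piece O rot2 at col 3 (width 2): heights before test = [8 9 8 6 6]; fits = True

Answer: yes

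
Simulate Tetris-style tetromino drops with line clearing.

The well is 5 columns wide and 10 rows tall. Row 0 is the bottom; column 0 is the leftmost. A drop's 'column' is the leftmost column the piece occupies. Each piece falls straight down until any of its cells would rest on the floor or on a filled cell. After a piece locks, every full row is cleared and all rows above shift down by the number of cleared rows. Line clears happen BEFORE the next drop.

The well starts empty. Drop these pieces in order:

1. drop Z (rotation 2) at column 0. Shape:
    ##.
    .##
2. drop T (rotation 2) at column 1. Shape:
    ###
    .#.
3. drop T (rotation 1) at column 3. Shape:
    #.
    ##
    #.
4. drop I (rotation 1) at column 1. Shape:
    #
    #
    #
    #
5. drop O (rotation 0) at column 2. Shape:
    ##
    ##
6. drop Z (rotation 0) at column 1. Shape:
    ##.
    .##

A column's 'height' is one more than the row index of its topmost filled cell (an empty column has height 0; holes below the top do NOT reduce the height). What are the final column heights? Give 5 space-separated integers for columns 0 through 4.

Answer: 2 10 10 9 5

Derivation:
Drop 1: Z rot2 at col 0 lands with bottom-row=0; cleared 0 line(s) (total 0); column heights now [2 2 1 0 0], max=2
Drop 2: T rot2 at col 1 lands with bottom-row=1; cleared 0 line(s) (total 0); column heights now [2 3 3 3 0], max=3
Drop 3: T rot1 at col 3 lands with bottom-row=3; cleared 0 line(s) (total 0); column heights now [2 3 3 6 5], max=6
Drop 4: I rot1 at col 1 lands with bottom-row=3; cleared 0 line(s) (total 0); column heights now [2 7 3 6 5], max=7
Drop 5: O rot0 at col 2 lands with bottom-row=6; cleared 0 line(s) (total 0); column heights now [2 7 8 8 5], max=8
Drop 6: Z rot0 at col 1 lands with bottom-row=8; cleared 0 line(s) (total 0); column heights now [2 10 10 9 5], max=10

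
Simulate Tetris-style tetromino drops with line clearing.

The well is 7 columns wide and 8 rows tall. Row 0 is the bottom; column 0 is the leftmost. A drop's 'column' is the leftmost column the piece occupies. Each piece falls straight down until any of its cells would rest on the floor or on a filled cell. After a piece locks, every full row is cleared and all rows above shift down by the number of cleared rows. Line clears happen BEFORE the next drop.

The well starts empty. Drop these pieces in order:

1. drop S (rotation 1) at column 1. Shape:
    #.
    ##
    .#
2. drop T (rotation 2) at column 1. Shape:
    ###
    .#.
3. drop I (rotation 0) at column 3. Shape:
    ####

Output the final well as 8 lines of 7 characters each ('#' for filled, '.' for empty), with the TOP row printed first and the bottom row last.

Answer: .......
.......
.......
...####
.###...
.##....
.##....
..#....

Derivation:
Drop 1: S rot1 at col 1 lands with bottom-row=0; cleared 0 line(s) (total 0); column heights now [0 3 2 0 0 0 0], max=3
Drop 2: T rot2 at col 1 lands with bottom-row=2; cleared 0 line(s) (total 0); column heights now [0 4 4 4 0 0 0], max=4
Drop 3: I rot0 at col 3 lands with bottom-row=4; cleared 0 line(s) (total 0); column heights now [0 4 4 5 5 5 5], max=5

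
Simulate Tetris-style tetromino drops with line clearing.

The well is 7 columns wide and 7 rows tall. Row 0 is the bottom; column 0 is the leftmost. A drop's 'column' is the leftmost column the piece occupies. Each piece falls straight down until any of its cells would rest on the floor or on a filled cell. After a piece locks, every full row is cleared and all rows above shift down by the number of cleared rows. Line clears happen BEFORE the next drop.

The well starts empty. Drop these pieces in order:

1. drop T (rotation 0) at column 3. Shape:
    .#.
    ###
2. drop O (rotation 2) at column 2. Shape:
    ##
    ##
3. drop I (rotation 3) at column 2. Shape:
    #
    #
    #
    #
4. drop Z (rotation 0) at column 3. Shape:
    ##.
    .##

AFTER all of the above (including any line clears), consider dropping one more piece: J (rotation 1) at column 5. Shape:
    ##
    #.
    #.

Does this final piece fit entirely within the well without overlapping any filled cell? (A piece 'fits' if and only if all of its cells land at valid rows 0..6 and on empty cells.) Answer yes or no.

Answer: yes

Derivation:
Drop 1: T rot0 at col 3 lands with bottom-row=0; cleared 0 line(s) (total 0); column heights now [0 0 0 1 2 1 0], max=2
Drop 2: O rot2 at col 2 lands with bottom-row=1; cleared 0 line(s) (total 0); column heights now [0 0 3 3 2 1 0], max=3
Drop 3: I rot3 at col 2 lands with bottom-row=3; cleared 0 line(s) (total 0); column heights now [0 0 7 3 2 1 0], max=7
Drop 4: Z rot0 at col 3 lands with bottom-row=2; cleared 0 line(s) (total 0); column heights now [0 0 7 4 4 3 0], max=7
Test piece J rot1 at col 5 (width 2): heights before test = [0 0 7 4 4 3 0]; fits = True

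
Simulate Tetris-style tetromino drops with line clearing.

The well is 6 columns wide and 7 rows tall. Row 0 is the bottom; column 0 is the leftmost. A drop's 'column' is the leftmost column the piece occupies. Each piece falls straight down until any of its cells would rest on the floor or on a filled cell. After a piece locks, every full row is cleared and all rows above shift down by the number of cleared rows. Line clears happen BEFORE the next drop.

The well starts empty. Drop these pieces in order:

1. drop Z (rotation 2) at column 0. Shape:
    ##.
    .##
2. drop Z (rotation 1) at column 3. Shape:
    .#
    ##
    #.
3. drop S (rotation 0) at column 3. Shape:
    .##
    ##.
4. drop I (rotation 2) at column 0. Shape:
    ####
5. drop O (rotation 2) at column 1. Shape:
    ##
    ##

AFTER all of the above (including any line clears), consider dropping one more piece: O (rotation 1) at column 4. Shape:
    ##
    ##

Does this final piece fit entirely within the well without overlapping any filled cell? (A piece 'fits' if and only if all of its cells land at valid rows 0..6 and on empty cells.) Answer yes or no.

Answer: yes

Derivation:
Drop 1: Z rot2 at col 0 lands with bottom-row=0; cleared 0 line(s) (total 0); column heights now [2 2 1 0 0 0], max=2
Drop 2: Z rot1 at col 3 lands with bottom-row=0; cleared 0 line(s) (total 0); column heights now [2 2 1 2 3 0], max=3
Drop 3: S rot0 at col 3 lands with bottom-row=3; cleared 0 line(s) (total 0); column heights now [2 2 1 4 5 5], max=5
Drop 4: I rot2 at col 0 lands with bottom-row=4; cleared 1 line(s) (total 1); column heights now [2 2 1 4 4 0], max=4
Drop 5: O rot2 at col 1 lands with bottom-row=2; cleared 0 line(s) (total 1); column heights now [2 4 4 4 4 0], max=4
Test piece O rot1 at col 4 (width 2): heights before test = [2 4 4 4 4 0]; fits = True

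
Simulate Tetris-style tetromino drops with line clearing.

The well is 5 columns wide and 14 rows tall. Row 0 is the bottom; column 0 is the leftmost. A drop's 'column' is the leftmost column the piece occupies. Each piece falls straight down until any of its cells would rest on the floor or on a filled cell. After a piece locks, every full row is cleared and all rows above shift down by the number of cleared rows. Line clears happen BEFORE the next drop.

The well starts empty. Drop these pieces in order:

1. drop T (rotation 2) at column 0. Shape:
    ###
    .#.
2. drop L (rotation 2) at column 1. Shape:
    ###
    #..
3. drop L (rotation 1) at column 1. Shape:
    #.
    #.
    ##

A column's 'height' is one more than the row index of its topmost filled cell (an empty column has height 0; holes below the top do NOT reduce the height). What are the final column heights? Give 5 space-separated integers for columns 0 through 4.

Drop 1: T rot2 at col 0 lands with bottom-row=0; cleared 0 line(s) (total 0); column heights now [2 2 2 0 0], max=2
Drop 2: L rot2 at col 1 lands with bottom-row=2; cleared 0 line(s) (total 0); column heights now [2 4 4 4 0], max=4
Drop 3: L rot1 at col 1 lands with bottom-row=4; cleared 0 line(s) (total 0); column heights now [2 7 5 4 0], max=7

Answer: 2 7 5 4 0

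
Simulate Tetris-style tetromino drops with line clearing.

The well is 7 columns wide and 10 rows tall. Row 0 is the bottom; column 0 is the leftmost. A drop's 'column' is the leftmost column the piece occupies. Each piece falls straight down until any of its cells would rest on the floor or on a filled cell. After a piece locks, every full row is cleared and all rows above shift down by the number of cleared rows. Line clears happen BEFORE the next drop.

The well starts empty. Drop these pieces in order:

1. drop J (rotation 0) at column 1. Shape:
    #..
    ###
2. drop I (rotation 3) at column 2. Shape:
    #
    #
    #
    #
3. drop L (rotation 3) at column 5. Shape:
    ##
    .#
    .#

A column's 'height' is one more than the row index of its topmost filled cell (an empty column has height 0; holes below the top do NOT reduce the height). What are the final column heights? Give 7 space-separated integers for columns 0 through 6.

Drop 1: J rot0 at col 1 lands with bottom-row=0; cleared 0 line(s) (total 0); column heights now [0 2 1 1 0 0 0], max=2
Drop 2: I rot3 at col 2 lands with bottom-row=1; cleared 0 line(s) (total 0); column heights now [0 2 5 1 0 0 0], max=5
Drop 3: L rot3 at col 5 lands with bottom-row=0; cleared 0 line(s) (total 0); column heights now [0 2 5 1 0 3 3], max=5

Answer: 0 2 5 1 0 3 3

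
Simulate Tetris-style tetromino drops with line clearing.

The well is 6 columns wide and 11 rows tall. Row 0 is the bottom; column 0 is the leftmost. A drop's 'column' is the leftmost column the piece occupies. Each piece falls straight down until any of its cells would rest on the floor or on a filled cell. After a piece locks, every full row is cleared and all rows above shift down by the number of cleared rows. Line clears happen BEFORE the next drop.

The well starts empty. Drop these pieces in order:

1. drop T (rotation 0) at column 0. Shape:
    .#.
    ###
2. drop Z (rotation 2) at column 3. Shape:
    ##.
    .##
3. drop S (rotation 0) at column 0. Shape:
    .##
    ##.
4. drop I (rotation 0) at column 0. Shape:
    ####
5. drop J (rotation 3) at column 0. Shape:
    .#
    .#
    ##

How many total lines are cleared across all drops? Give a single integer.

Drop 1: T rot0 at col 0 lands with bottom-row=0; cleared 0 line(s) (total 0); column heights now [1 2 1 0 0 0], max=2
Drop 2: Z rot2 at col 3 lands with bottom-row=0; cleared 0 line(s) (total 0); column heights now [1 2 1 2 2 1], max=2
Drop 3: S rot0 at col 0 lands with bottom-row=2; cleared 0 line(s) (total 0); column heights now [3 4 4 2 2 1], max=4
Drop 4: I rot0 at col 0 lands with bottom-row=4; cleared 0 line(s) (total 0); column heights now [5 5 5 5 2 1], max=5
Drop 5: J rot3 at col 0 lands with bottom-row=5; cleared 0 line(s) (total 0); column heights now [6 8 5 5 2 1], max=8

Answer: 0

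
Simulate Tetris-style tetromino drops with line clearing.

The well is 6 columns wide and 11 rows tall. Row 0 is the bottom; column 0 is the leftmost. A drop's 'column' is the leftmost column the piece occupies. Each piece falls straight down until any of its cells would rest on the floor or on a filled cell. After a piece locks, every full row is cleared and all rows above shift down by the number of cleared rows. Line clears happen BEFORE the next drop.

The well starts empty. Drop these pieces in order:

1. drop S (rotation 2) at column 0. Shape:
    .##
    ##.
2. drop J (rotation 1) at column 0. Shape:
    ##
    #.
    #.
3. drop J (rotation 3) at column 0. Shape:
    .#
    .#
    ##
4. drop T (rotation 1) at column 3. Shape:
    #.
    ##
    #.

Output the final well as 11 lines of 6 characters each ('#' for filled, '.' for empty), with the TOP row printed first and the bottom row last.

Drop 1: S rot2 at col 0 lands with bottom-row=0; cleared 0 line(s) (total 0); column heights now [1 2 2 0 0 0], max=2
Drop 2: J rot1 at col 0 lands with bottom-row=1; cleared 0 line(s) (total 0); column heights now [4 4 2 0 0 0], max=4
Drop 3: J rot3 at col 0 lands with bottom-row=4; cleared 0 line(s) (total 0); column heights now [5 7 2 0 0 0], max=7
Drop 4: T rot1 at col 3 lands with bottom-row=0; cleared 0 line(s) (total 0); column heights now [5 7 2 3 2 0], max=7

Answer: ......
......
......
......
.#....
.#....
##....
##....
#..#..
#####.
##.#..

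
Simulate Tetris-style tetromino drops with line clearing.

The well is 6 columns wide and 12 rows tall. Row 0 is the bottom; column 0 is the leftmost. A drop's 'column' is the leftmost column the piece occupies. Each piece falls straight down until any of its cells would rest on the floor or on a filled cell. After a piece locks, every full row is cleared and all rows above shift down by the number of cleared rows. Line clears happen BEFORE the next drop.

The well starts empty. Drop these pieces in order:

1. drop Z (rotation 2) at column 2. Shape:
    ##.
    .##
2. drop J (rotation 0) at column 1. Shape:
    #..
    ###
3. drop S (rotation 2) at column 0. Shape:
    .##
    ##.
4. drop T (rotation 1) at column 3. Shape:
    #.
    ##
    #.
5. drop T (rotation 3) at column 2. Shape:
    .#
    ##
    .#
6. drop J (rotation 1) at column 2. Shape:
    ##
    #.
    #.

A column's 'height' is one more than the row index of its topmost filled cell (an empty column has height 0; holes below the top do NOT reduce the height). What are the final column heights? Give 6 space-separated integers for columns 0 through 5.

Answer: 5 6 11 11 5 0

Derivation:
Drop 1: Z rot2 at col 2 lands with bottom-row=0; cleared 0 line(s) (total 0); column heights now [0 0 2 2 1 0], max=2
Drop 2: J rot0 at col 1 lands with bottom-row=2; cleared 0 line(s) (total 0); column heights now [0 4 3 3 1 0], max=4
Drop 3: S rot2 at col 0 lands with bottom-row=4; cleared 0 line(s) (total 0); column heights now [5 6 6 3 1 0], max=6
Drop 4: T rot1 at col 3 lands with bottom-row=3; cleared 0 line(s) (total 0); column heights now [5 6 6 6 5 0], max=6
Drop 5: T rot3 at col 2 lands with bottom-row=6; cleared 0 line(s) (total 0); column heights now [5 6 8 9 5 0], max=9
Drop 6: J rot1 at col 2 lands with bottom-row=8; cleared 0 line(s) (total 0); column heights now [5 6 11 11 5 0], max=11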